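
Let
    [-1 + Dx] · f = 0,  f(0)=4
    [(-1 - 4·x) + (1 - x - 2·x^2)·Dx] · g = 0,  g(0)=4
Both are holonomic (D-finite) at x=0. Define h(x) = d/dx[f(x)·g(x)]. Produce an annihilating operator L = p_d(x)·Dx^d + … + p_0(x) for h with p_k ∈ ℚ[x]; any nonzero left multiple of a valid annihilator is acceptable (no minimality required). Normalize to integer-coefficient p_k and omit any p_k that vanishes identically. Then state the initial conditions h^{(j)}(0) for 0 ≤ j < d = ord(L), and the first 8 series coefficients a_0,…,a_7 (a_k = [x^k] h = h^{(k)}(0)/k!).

f: a_k = 4, 4, 2, 2/3, 1/6, 1/30, 1/180, 1/1260, …
g: a_k = 4, 4, 12, 20, 44, 84, 172, 340, …
h₀=f·g: eliminate ⇒ L₀, order ≤ 1·1.
h=h₀': d/dx-closure on L₀ ⇒ L.
L = (9 + 16·x + 9·x^2 - 12·x^3 + 4·x^4) + (-2 - x + 9·x^2 + 4·x^3 - 4·x^4)·Dx  (order 1).
h: a_k = 32, 144, 416, 3400/3, 2804, 101474/15, 708464/45, 3783419/105, …
ICs: h(0) = 32.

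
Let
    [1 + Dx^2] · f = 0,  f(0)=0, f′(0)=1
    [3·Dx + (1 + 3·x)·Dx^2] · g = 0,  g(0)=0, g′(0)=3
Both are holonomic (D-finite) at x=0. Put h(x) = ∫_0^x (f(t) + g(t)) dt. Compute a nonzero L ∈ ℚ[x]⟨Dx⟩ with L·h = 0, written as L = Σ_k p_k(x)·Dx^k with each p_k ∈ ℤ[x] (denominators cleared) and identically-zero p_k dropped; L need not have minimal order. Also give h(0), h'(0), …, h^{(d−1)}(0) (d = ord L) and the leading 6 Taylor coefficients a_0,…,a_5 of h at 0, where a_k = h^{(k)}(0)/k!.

L = (165 + 18·x + 27·x^2)·Dx^2 + (19 + 63·x + 27·x^2 + 27·x^3)·Dx^3 + (165 + 18·x + 27·x^2)·Dx^4 + (19 + 63·x + 27·x^2 + 27·x^3)·Dx^5  (order 5).
h: a_k = 0, 0, 2, -3/2, 53/24, -81/20, …
ICs: h(0) = 0, h′(0) = 0, h′′(0) = 4, h′′′(0) = -9, h′′′′(0) = 53.

f: a_k = 0, 1, 0, -1/6, 0, 1/120, …
g: a_k = 0, 3, -9/2, 9, -81/4, 243/5, …
Weyl lclm of L_f,L_g ⇒ L₀ (ord ≤ 4).
∫: right-multiply L₀ by Dx.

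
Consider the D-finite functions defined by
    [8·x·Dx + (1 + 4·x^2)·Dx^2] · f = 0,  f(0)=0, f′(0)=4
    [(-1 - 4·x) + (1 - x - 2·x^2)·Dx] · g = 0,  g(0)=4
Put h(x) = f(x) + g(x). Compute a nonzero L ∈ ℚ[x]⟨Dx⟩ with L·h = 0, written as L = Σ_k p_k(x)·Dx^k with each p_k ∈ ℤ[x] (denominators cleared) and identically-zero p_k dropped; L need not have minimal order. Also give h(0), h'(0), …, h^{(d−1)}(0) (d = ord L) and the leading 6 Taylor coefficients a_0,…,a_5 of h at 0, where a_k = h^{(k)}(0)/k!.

f: a_k = 0, 4, 0, -16/3, 0, 64/5, …
g: a_k = 4, 4, 12, 20, 44, 84, …
f+g: L₀ = lclm(L_f,L_g), ord ≤ 2+1.
L = (24 - 96·x - 864·x^2 - 1536·x^3 - 3264·x^4 - 768·x^6)·Dx + (-19 - 80·x - 100·x^2 - 544·x^3 - 1424·x^4 - 2368·x^5 - 192·x^6 - 768·x^7)·Dx^2 + (3 + 7·x + 32·x^2 - 28·x^3 + 24·x^4 - 240·x^5 - 256·x^6 - 64·x^7 - 128·x^8)·Dx^3  (order 3).
h: a_k = 4, 8, 12, 44/3, 44, 484/5, …
ICs: h(0) = 4, h′(0) = 8, h′′(0) = 24.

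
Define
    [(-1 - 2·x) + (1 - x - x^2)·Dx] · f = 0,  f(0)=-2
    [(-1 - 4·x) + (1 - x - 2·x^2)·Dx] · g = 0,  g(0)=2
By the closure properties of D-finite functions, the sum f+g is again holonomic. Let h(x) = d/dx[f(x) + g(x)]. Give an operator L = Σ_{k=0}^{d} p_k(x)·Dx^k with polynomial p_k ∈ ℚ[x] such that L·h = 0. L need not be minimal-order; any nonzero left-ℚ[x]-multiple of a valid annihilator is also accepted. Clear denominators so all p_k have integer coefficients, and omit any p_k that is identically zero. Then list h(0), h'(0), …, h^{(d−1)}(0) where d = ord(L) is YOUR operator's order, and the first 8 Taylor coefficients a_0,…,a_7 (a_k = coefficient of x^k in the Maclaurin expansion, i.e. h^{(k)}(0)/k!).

L = (-6 - 120·x - 120·x^2 - 312·x^3 - 462·x^4 - 336·x^5 + 144·x^6) + (6 + 30·x + 30·x^2 + 24·x^3 - 99·x^4 - 438·x^5 - 144·x^6 + 96·x^7)·Dx + (-1 + 2·x - 7·x^2 + 2·x^3 + 48·x^4 - 13·x^5 - 69·x^6 - 8·x^7 + 12·x^8)·Dx^2  (order 2).
h: a_k = 0, 4, 12, 48, 130, 360, 896, 2192, …
ICs: h(0) = 0, h′(0) = 4.

f: a_k = -2, -2, -4, -6, -10, -16, -26, -42, …
g: a_k = 2, 2, 6, 10, 22, 42, 86, 170, …
Sum ⇒ L₀ = lclm(L_f,L_g) in ℚ(x)⟨Dx⟩.
h₀' ⇒ L via d/dx closure of L₀.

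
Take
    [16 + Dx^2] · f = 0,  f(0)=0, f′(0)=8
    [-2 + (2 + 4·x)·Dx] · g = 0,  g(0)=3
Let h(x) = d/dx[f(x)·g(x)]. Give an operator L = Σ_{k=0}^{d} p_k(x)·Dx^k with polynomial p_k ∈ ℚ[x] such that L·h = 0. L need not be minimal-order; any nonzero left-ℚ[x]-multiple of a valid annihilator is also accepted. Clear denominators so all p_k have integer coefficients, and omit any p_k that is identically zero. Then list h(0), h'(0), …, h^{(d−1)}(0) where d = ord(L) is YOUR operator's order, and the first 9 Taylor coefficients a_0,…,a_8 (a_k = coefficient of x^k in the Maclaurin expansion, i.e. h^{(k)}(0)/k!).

L = (413 + 2688·x + 6784·x^2 + 8192·x^3 + 4096·x^4) + (-26 - 180·x - 384·x^2 - 256·x^3)·Dx + (19 + 140·x + 396·x^2 + 512·x^3 + 256·x^4)·Dx^2  (order 2).
h: a_k = 24, 48, -228, -208, 341, 1206/5, -7687/30, -68/21, -216983/1680, …
ICs: h(0) = 24, h′(0) = 48.

f: a_k = 0, 8, 0, -64/3, 0, 256/15, 0, -2048/315, 0, …
g: a_k = 3, 3, -3/2, 3/2, -15/8, 21/8, -63/16, 99/16, -1287/128, …
Sym-product of L_f,L_g gives L₀ (≤ ord 2).
Differentiate: ansatz ord ≤ ord L₀ ⇒ L.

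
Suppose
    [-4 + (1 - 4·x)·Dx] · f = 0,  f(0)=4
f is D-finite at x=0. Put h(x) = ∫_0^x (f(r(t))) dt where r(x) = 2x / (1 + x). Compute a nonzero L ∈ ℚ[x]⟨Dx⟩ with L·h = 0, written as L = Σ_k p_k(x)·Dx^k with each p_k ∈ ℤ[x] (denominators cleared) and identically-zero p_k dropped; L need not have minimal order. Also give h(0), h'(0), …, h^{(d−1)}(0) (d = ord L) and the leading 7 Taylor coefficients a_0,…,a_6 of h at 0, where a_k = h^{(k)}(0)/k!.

L = 8·Dx + (-1 + 6·x + 7·x^2)·Dx^2  (order 2).
h: a_k = 0, 4, 16, 224/3, 392, 10976/5, 38416/3, …
ICs: h(0) = 0, h′(0) = 4.

f: a_k = 4, 16, 64, 256, 1024, 4096, 16384, …
f∘r: x↦r, Dx↦Dx/r' in L_f ⇒ L₀.
h=∫h₀ ⇒ L = L₀·Dx.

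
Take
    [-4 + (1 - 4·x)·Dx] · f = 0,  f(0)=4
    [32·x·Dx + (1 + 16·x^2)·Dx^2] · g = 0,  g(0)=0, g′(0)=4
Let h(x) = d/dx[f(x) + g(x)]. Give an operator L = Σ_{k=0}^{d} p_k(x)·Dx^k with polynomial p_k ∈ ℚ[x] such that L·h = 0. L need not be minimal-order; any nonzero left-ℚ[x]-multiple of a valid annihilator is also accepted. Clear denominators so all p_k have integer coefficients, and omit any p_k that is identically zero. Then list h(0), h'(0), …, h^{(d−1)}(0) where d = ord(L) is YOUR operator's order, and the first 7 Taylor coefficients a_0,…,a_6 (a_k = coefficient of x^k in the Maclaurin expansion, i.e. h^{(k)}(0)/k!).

f: a_k = 4, 16, 64, 256, 1024, 4096, 16384, …
g: a_k = 0, 4, 0, -64/3, 0, 1024/5, 0, …
Weyl lclm of L_f,L_g ⇒ L₀ (ord ≤ 3).
h₀' ⇒ L via d/dx closure of L₀.
L = (-32 + 512·x + 1536·x^2) + (16 - 32·x + 256·x^2 + 1536·x^3)·Dx + (-1 + 256·x^4)·Dx^2  (order 2).
h: a_k = 20, 128, 704, 4096, 21504, 98304, 442368, …
ICs: h(0) = 20, h′(0) = 128.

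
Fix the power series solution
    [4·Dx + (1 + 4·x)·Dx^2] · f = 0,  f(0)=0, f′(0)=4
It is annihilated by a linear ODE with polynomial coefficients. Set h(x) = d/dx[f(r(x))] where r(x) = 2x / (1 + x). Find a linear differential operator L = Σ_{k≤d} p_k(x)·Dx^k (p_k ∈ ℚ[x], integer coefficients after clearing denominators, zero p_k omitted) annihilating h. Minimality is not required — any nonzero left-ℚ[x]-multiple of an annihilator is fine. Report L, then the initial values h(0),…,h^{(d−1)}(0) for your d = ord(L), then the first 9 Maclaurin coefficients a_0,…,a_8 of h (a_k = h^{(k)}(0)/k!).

L = (10 + 18·x) + (1 + 10·x + 9·x^2)·Dx  (order 1).
h: a_k = 8, -80, 728, -6560, 59048, -531440, 4782968, -43046720, 387420488, …
ICs: h(0) = 8.

f: a_k = 0, 4, -8, 64/3, -64, 1024/5, -2048/3, 16384/7, -8192, …
L₀ from L_f via x↦r, Dx↦r'^{-1}Dx.
h=h₀': d/dx-closure on L₀ ⇒ L.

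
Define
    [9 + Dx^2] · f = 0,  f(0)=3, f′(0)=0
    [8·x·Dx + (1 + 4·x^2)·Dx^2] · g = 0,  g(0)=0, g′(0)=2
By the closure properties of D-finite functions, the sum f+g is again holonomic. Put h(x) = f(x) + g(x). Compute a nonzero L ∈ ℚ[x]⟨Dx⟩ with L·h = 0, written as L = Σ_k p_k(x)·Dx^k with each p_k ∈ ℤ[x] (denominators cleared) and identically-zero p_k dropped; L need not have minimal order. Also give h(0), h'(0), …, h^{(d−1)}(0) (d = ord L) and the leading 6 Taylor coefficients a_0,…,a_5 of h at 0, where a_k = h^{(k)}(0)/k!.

f: a_k = 3, 0, -27/2, 0, 81/8, 0, …
g: a_k = 0, 2, 0, -8/3, 0, 32/5, …
Weyl lclm of L_f,L_g ⇒ L₀ (ord ≤ 4).
L = (-2808·x + 19008·x^3 + 10368·x^5)·Dx + (9 + 1548·x^2 + 7344·x^4 + 5184·x^6)·Dx^2 + (-312·x + 2112·x^3 + 1152·x^5)·Dx^3 + (1 + 172·x^2 + 816·x^4 + 576·x^6)·Dx^4  (order 4).
h: a_k = 3, 2, -27/2, -8/3, 81/8, 32/5, …
ICs: h(0) = 3, h′(0) = 2, h′′(0) = -27, h′′′(0) = -16.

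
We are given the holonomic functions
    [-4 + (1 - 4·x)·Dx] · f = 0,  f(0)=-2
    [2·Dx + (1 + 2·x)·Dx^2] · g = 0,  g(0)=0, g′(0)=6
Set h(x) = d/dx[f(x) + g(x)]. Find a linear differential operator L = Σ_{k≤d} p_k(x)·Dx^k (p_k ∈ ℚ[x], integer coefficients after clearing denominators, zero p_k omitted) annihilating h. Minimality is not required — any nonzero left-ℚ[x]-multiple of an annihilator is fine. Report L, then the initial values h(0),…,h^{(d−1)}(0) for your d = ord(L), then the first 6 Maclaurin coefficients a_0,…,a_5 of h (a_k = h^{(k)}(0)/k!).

f: a_k = -2, -8, -32, -128, -512, -2048, …
g: a_k = 0, 6, -6, 8, -12, 96/5, …
f+g: L₀ = lclm(L_f,L_g), ord ≤ 1+2.
h=h₀': d/dx-closure on L₀ ⇒ L.
L = (128 + 64·x) + (44 + 224·x + 128·x^2)·Dx + (-5 + 6·x + 48·x^2 + 32·x^3)·Dx^2  (order 2).
h: a_k = -2, -76, -360, -2096, -10144, -49344, …
ICs: h(0) = -2, h′(0) = -76.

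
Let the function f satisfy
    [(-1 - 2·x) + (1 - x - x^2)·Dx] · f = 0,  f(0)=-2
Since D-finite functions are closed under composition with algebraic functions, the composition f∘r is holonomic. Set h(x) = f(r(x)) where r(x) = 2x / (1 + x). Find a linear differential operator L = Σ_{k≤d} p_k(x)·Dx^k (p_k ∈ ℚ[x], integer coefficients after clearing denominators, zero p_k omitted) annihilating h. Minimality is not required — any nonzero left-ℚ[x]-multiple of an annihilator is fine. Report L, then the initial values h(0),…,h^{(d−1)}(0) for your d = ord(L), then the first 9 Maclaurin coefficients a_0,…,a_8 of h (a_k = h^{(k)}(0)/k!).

f: a_k = -2, -2, -4, -6, -10, -16, -26, -42, -68, …
h₀=f(r): pull back L_f along r ⇒ L₀.
L = (2 + 10·x) + (-1 - x + 5·x^2 + 5·x^3)·Dx  (order 1).
h: a_k = -2, -4, -12, -20, -60, -100, -300, -500, -1500, …
ICs: h(0) = -2.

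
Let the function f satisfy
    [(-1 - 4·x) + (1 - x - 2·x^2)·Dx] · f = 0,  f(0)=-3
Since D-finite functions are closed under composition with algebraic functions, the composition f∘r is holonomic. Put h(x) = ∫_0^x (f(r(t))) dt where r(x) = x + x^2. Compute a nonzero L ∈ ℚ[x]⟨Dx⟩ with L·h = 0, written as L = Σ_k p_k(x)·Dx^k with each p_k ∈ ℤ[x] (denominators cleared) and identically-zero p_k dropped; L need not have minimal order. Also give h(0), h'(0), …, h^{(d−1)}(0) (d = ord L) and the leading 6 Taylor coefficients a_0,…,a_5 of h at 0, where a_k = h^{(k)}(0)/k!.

L = (1 + 6·x + 12·x^2 + 8·x^3)·Dx + (-1 + x + 3·x^2 + 4·x^3 + 2·x^4)·Dx^2  (order 2).
h: a_k = 0, -3, -3/2, -4, -33/4, -87/5, …
ICs: h(0) = 0, h′(0) = -3.

f: a_k = -3, -3, -9, -15, -33, -63, …
Change of var in L_f (x↦r) gives L₀.
∫: right-multiply L₀ by Dx.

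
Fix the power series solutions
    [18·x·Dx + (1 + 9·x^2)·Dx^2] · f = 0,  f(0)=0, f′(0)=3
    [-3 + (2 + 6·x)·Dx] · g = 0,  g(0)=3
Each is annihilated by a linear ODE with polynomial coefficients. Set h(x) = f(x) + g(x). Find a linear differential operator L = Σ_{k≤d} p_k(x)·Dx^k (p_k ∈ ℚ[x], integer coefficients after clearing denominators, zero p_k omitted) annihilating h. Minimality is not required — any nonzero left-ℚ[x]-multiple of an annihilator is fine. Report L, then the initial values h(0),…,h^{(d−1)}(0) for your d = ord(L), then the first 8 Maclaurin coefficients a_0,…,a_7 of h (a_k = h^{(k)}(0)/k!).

f: a_k = 0, 3, 0, -9, 0, 243/5, 0, -2187/7, …
g: a_k = 3, 9/2, -27/8, 81/16, -1215/128, 5103/256, -45927/1024, 216513/2048, …
f+g: L₀ = lclm(L_f,L_g), ord ≤ 2+1.
L = (-36 - 270·x + 972·x^2 + 1458·x^3)·Dx + (-33 - 144·x + 270·x^2 + 3888·x^3 + 5103·x^4)·Dx^2 + (-2 + 18·x + 108·x^2 + 324·x^3 + 1134·x^4 + 1458·x^5)·Dx^3  (order 3).
h: a_k = 3, 15/2, -27/8, -63/16, -1215/128, 87723/1280, -45927/1024, -2963385/14336, …
ICs: h(0) = 3, h′(0) = 15/2, h′′(0) = -27/4.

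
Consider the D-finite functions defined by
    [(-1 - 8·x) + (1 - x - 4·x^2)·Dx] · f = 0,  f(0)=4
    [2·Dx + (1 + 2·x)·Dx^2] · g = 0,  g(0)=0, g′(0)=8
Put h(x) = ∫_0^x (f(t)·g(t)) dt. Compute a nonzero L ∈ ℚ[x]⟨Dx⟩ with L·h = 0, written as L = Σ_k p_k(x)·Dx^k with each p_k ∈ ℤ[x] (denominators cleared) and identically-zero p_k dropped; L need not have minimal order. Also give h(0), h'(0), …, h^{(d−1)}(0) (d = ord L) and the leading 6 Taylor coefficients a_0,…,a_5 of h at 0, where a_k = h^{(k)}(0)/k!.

f: a_k = 4, 4, 20, 36, 116, 260, …
g: a_k = 0, 8, -8, 32/3, -16, 128/5, …
Product ⇒ symmetric product L₀, ord ≤ 2.
Integrate: L := L₀·Dx.
L = (10 + 32·x)·Dx + (22·x + 40·x^2)·Dx^2 + (-1 - x + 6·x^2 + 8·x^3)·Dx^3  (order 3).
h: a_k = 0, 0, 16, 0, 128/3, 64/3, …
ICs: h(0) = 0, h′(0) = 0, h′′(0) = 32.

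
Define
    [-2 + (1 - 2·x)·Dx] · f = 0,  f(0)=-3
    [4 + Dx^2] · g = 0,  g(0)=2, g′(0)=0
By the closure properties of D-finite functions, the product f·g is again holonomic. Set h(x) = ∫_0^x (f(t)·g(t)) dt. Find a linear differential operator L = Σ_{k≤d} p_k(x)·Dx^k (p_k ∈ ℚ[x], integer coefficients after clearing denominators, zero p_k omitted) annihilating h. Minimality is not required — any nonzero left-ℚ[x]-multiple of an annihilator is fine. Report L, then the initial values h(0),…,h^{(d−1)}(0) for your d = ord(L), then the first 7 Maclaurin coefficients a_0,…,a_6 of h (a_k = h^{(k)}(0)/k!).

L = (-4 + 8·x)·Dx + 4·Dx^2 + (-1 + 2·x)·Dx^3  (order 3).
h: a_k = 0, -6, -6, -4, -6, -52/5, -52/3, …
ICs: h(0) = 0, h′(0) = -6, h′′(0) = -12.

f: a_k = -3, -6, -12, -24, -48, -96, -192, …
g: a_k = 2, 0, -4, 0, 4/3, 0, -8/45, …
Product ⇒ symmetric product L₀, ord ≤ 2.
h=∫h₀ ⇒ L = L₀·Dx.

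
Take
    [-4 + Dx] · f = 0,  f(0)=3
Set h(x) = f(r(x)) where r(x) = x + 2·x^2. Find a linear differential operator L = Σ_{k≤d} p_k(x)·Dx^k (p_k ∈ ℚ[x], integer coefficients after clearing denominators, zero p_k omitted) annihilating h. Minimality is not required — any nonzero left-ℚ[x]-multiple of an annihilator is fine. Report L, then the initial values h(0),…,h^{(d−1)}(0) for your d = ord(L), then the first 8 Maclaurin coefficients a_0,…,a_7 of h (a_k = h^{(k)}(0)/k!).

L = (-4 - 16·x) + Dx  (order 1).
h: a_k = 3, 12, 48, 128, 320, 3328/5, 19456/15, 237568/105, …
ICs: h(0) = 3.

f: a_k = 3, 12, 24, 32, 32, 128/5, 256/15, 1024/105, …
Substitute x→r, Dx→(1/r')Dx; clear ⇒ L₀.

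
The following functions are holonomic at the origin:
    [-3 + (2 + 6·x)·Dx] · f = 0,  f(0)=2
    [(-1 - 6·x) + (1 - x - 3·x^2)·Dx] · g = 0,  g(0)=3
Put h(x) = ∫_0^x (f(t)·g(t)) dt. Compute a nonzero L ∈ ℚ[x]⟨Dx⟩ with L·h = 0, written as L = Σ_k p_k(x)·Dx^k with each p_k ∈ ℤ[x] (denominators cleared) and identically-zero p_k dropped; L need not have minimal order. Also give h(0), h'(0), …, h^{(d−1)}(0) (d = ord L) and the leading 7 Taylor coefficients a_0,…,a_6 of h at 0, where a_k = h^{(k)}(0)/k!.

f: a_k = 2, 3, -9/4, 27/8, -405/64, 1701/128, -15309/512, …
g: a_k = 3, 3, 12, 21, 57, 120, 291, …
f·g: L₀ = L_f ⊗_s L_g, ord ≤ 1·1.
Integrate: L := L₀·Dx.
L = (5 + 15·x + 27·x^2)·Dx + (-2 - 4·x + 12·x^2 + 18·x^3)·Dx^2  (order 2).
h: a_k = 0, 6, 15/2, 35/4, 651/32, 9033/320, 18139/256, …
ICs: h(0) = 0, h′(0) = 6.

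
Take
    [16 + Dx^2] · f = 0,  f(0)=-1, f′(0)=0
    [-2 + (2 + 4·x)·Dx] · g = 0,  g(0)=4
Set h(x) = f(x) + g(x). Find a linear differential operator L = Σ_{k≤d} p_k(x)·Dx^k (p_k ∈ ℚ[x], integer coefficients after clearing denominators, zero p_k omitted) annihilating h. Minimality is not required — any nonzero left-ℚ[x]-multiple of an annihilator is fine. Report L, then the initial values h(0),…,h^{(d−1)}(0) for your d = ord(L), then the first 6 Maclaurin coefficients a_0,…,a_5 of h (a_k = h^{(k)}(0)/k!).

L = (-304 - 1024·x - 1024·x^2) + (240 + 1504·x + 3072·x^2 + 2048·x^3)·Dx + (-19 - 64·x - 64·x^2)·Dx^2 + (15 + 94·x + 192·x^2 + 128·x^3)·Dx^3  (order 3).
h: a_k = 3, 4, 6, 2, -79/6, 7/2, …
ICs: h(0) = 3, h′(0) = 4, h′′(0) = 12.

f: a_k = -1, 0, 8, 0, -32/3, 0, …
g: a_k = 4, 4, -2, 2, -5/2, 7/2, …
f+g: L₀ = lclm(L_f,L_g), ord ≤ 2+1.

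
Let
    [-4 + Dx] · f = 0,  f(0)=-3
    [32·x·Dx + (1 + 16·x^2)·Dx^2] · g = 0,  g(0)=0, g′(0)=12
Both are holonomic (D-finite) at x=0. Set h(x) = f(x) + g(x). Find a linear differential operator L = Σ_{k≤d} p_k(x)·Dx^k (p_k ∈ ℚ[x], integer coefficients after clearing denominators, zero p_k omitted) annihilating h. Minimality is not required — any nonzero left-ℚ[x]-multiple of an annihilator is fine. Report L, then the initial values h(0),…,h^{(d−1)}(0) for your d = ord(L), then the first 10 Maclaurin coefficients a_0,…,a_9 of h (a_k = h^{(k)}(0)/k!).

L = (32 - 256·x - 512·x^2)·Dx + (-12 + 48·x + 64·x^2 - 256·x^3)·Dx^2 + (1 + 4·x + 16·x^2 + 64·x^3)·Dx^3  (order 3).
h: a_k = -3, 0, -24, -96, -32, 2944/5, -256/15, -105472/15, -512/105, 82573312/945, …
ICs: h(0) = -3, h′(0) = 0, h′′(0) = -48.

f: a_k = -3, -12, -24, -32, -32, -128/5, -256/15, -1024/105, -512/105, -2048/945, …
g: a_k = 0, 12, 0, -64, 0, 3072/5, 0, -49152/7, 0, 262144/3, …
L₀ := lclm(L_f,L_g); ord L₀ ≤ 1+2.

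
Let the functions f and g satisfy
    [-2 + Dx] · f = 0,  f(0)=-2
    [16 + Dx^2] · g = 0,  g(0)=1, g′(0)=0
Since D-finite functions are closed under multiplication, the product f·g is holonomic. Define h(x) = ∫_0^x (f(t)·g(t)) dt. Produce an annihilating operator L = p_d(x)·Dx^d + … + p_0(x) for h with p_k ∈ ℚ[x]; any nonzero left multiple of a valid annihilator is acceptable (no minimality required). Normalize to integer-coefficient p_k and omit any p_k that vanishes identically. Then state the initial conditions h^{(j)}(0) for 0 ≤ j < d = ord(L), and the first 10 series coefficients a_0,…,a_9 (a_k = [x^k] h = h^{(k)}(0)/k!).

L = 20·Dx - 4·Dx^2 + Dx^3  (order 3).
h: a_k = 0, -2, -2, 4, 22/3, 28/15, -164/45, -104/35, -58/315, 2108/2835, …
ICs: h(0) = 0, h′(0) = -2, h′′(0) = -4.

f: a_k = -2, -4, -4, -8/3, -4/3, -8/15, -8/45, -16/315, -4/315, -8/2835, …
g: a_k = 1, 0, -8, 0, 32/3, 0, -256/45, 0, 512/315, 0, …
Product ⇒ symmetric product L₀, ord ≤ 2.
Integrate: L := L₀·Dx.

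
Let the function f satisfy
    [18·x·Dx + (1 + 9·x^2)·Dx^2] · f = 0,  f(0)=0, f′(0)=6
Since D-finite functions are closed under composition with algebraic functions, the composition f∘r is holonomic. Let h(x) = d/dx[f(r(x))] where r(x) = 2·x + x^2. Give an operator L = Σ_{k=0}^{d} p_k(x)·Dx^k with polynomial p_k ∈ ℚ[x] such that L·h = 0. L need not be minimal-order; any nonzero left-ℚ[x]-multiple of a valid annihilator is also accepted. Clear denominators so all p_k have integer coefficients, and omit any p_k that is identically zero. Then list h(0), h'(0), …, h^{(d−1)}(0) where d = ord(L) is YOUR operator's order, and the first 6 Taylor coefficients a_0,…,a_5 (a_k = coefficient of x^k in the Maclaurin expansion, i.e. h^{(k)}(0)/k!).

f: a_k = 0, 6, 0, -18, 0, 486/5, …
L₀ from L_f via x↦r, Dx↦r'^{-1}Dx.
Derive L from L₀ (diff closure).
L = (-1 + 72·x + 144·x^2 + 108·x^3 + 27·x^4) + (1 + x + 36·x^2 + 72·x^3 + 45·x^4 + 9·x^5)·Dx  (order 1).
h: a_k = 12, 12, -432, -864, 15012, 46548, …
ICs: h(0) = 12.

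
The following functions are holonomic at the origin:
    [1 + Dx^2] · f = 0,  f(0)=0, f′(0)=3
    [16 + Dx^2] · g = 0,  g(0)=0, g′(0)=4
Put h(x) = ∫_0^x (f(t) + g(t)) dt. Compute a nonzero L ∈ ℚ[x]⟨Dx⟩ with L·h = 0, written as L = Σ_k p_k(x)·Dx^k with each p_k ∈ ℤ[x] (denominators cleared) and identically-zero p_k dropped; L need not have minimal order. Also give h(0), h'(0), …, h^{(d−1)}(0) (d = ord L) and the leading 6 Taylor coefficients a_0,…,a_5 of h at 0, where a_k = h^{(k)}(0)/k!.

L = 16·Dx + 17·Dx^3 + Dx^5  (order 5).
h: a_k = 0, 0, 7/2, 0, -67/24, 0, …
ICs: h(0) = 0, h′(0) = 0, h′′(0) = 7, h′′′(0) = 0, h′′′′(0) = -67.

f: a_k = 0, 3, 0, -1/2, 0, 1/40, …
g: a_k = 0, 4, 0, -32/3, 0, 128/15, …
h₀=f+g: left-lcm gives L₀, ord ≤ 4.
h=∫₀ˣh₀: take L = L₀·Dx.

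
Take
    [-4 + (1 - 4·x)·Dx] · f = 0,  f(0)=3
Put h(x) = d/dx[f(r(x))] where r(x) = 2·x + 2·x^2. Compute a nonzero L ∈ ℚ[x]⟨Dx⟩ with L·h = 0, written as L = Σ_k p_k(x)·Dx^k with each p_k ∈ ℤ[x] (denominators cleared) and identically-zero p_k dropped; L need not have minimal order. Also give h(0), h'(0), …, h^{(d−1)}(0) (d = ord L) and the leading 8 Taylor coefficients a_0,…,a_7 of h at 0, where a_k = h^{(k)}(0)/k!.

f: a_k = 3, 12, 48, 192, 768, 3072, 12288, 49152, …
Substitute x→r, Dx→(1/r')Dx; clear ⇒ L₀.
h=h₀': d/dx-closure on L₀ ⇒ L.
L = (18 + 48·x + 48·x^2) + (-1 + 6·x + 24·x^2 + 16·x^3)·Dx  (order 1).
h: a_k = 24, 432, 5760, 68352, 760320, 8119296, 84295680, 857309184, …
ICs: h(0) = 24.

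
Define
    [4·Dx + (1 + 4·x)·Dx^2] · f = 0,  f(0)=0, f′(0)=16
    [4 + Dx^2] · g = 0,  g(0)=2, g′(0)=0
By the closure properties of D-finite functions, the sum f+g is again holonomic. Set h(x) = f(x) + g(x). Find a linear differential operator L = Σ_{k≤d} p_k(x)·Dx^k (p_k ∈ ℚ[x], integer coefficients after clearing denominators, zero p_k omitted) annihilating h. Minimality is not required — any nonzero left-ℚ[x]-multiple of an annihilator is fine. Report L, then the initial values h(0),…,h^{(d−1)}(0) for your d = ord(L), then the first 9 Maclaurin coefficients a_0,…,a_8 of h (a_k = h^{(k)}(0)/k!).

L = (400 + 128·x + 256·x^2)·Dx + (36 + 176·x + 192·x^2 + 256·x^3)·Dx^2 + (100 + 32·x + 64·x^2)·Dx^3 + (9 + 44·x + 48·x^2 + 64·x^3)·Dx^4  (order 4).
h: a_k = 2, 16, -36, 256/3, -764/3, 4096/5, -122888/45, 65536/7, -10321916/315, …
ICs: h(0) = 2, h′(0) = 16, h′′(0) = -72, h′′′(0) = 512.

f: a_k = 0, 16, -32, 256/3, -256, 4096/5, -8192/3, 65536/7, -32768, …
g: a_k = 2, 0, -4, 0, 4/3, 0, -8/45, 0, 4/315, …
h₀=f+g: left-lcm gives L₀, ord ≤ 4.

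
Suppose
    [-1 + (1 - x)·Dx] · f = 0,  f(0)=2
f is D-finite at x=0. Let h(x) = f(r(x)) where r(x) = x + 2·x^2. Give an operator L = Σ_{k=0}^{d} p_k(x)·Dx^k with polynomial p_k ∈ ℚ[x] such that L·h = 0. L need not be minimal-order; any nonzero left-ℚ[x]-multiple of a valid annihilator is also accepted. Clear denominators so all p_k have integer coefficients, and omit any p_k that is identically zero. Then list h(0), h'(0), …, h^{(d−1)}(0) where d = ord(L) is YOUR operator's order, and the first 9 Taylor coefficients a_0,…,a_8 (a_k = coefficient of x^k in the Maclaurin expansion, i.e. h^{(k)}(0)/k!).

f: a_k = 2, 2, 2, 2, 2, 2, 2, 2, 2, …
f∘r: x↦r, Dx↦Dx/r' in L_f ⇒ L₀.
L = (1 + 4·x) + (-1 + x + 2·x^2)·Dx  (order 1).
h: a_k = 2, 2, 6, 10, 22, 42, 86, 170, 342, …
ICs: h(0) = 2.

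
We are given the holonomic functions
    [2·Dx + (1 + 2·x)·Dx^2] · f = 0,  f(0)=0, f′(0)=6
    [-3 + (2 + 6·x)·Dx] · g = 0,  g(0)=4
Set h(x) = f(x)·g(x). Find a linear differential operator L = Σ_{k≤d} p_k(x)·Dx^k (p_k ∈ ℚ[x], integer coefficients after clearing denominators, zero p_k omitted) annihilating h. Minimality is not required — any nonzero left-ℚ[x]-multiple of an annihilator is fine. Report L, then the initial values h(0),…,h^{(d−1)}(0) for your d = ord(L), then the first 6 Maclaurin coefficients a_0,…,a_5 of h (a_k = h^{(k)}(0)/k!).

f: a_k = 0, 6, -6, 8, -12, 96/5, …
g: a_k = 4, 6, -9/2, 27/4, -405/32, 1701/64, …
f·g: L₀ = L_f ⊗_s L_g, ord ≤ 2·1.
L = (15 + 18·x) + (-4 - 12·x)·Dx + (4 + 32·x + 84·x^2 + 72·x^3)·Dx^2  (order 2).
h: a_k = 0, 24, 12, -31, 135/2, -11811/80, …
ICs: h(0) = 0, h′(0) = 24.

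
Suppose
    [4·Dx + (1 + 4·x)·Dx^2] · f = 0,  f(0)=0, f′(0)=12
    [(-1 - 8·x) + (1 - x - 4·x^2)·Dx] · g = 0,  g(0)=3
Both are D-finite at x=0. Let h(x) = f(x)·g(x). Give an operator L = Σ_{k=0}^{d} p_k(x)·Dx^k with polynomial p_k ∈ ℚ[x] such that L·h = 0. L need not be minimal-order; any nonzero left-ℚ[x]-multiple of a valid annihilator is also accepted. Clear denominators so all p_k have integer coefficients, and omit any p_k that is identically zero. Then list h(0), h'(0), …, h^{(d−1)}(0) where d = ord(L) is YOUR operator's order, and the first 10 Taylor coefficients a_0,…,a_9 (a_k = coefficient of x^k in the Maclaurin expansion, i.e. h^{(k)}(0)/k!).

f: a_k = 0, 12, -24, 64, -192, 3072/5, -2048, 49152/7, -24576, 262144/3, …
g: a_k = 3, 3, 15, 27, 87, 195, 543, 1323, 3495, 8787, …
L₀ := L_f ⊗_s L_g (sym. prod.), ord ≤ 2.
L = (12 + 64·x) + (-2 + 28·x + 80·x^2)·Dx + (-1 - 3·x + 8·x^2 + 16·x^3)·Dx^2  (order 2).
h: a_k = 0, 36, -36, 300, -420, 13116/5, -26004/5, 184500/7, -2386092/35, 10478948/35, …
ICs: h(0) = 0, h′(0) = 36.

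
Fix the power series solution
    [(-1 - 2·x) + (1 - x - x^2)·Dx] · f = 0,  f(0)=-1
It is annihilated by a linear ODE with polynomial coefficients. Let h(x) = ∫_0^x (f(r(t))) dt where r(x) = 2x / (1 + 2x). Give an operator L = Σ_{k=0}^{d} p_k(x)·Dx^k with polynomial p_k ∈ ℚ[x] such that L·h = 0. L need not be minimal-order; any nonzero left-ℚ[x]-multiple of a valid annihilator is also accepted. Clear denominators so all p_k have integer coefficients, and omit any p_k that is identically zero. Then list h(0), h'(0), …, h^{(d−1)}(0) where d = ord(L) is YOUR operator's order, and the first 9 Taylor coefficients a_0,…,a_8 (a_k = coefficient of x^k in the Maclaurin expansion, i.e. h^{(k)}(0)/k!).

f: a_k = -1, -1, -2, -3, -5, -8, -13, -21, -34, …
f∘r: x↦r, Dx↦Dx/r' in L_f ⇒ L₀.
∫: right-multiply L₀ by Dx.
L = (2 + 12·x)·Dx + (-1 - 4·x + 8·x^3)·Dx^2  (order 2).
h: a_k = 0, -1, -1, -4/3, 0, -16/5, 16/3, -128/7, 48, …
ICs: h(0) = 0, h′(0) = -1.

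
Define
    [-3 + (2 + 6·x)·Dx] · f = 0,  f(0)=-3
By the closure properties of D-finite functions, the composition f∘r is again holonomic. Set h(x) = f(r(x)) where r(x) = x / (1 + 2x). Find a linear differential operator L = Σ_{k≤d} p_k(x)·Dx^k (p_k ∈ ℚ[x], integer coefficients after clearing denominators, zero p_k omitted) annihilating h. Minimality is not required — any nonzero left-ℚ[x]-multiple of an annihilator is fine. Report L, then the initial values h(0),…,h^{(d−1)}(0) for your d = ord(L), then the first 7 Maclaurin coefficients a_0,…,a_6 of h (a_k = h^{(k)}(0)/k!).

L = -3 + (2 + 14·x + 20·x^2)·Dx  (order 1).
h: a_k = -3, -9/2, 99/8, -585/16, 14895/128, -101727/256, 1477503/1024, …
ICs: h(0) = -3.

f: a_k = -3, -9/2, 27/8, -81/16, 1215/128, -5103/256, 45927/1024, …
L₀ from L_f via x↦r, Dx↦r'^{-1}Dx.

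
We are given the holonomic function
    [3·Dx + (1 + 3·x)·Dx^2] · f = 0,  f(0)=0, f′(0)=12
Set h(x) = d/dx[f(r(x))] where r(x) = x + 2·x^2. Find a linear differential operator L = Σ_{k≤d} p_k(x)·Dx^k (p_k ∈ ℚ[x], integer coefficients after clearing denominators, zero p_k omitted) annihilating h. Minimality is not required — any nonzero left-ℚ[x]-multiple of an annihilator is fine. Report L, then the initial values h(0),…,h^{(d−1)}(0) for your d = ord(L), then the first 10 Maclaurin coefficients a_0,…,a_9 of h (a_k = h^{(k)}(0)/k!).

f: a_k = 0, 12, -18, 36, -81, 972/5, -486, 8748/7, -6561/2, 8748, …
L₀ from L_f via x↦r, Dx↦r'^{-1}Dx.
h=h₀': d/dx-closure on L₀ ⇒ L.
L = (-1 + 12·x + 24·x^2) + (1 + 7·x + 18·x^2 + 24·x^3)·Dx  (order 1).
h: a_k = 12, 12, -108, 252, -108, -1188, 4212, -5508, -8748, 59292, …
ICs: h(0) = 12.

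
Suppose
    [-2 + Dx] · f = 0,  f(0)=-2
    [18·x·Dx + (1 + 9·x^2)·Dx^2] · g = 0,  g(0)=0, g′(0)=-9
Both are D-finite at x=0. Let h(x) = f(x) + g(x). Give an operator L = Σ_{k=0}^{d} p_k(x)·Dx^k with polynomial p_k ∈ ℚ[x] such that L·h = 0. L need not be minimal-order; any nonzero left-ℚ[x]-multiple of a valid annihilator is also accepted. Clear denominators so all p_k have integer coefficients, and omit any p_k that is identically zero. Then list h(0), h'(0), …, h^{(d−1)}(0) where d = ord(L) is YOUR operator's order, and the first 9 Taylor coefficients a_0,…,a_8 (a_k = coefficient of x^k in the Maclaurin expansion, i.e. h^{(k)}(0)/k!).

L = (18 - 36·x - 486·x^2 - 324·x^3)·Dx + (-11 + 207·x^2 - 162·x^4)·Dx^2 + (1 + 9·x + 18·x^2 + 81·x^3 + 81·x^4)·Dx^3  (order 3).
h: a_k = -2, -13, -4, 73/3, -4/3, -439/3, -8/45, 295229/315, -4/315, …
ICs: h(0) = -2, h′(0) = -13, h′′(0) = -8.

f: a_k = -2, -4, -4, -8/3, -4/3, -8/15, -8/45, -16/315, -4/315, …
g: a_k = 0, -9, 0, 27, 0, -729/5, 0, 6561/7, 0, …
Sum ⇒ L₀ = lclm(L_f,L_g) in ℚ(x)⟨Dx⟩.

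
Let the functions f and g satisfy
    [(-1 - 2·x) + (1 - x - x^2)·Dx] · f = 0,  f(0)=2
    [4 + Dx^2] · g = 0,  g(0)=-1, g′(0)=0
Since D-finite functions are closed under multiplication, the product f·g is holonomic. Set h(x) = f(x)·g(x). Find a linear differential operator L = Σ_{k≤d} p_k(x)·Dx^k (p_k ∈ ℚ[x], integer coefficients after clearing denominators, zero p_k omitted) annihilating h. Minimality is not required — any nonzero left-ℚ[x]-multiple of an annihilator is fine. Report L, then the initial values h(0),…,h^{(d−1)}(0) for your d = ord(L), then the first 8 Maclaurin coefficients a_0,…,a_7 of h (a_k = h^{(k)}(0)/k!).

L = (-2 + 4·x + 4·x^2) + (2 + 4·x)·Dx + (-1 + x + x^2)·Dx^2  (order 2).
h: a_k = -2, -2, 0, -2, -10/3, -16/3, -382/45, -622/45, …
ICs: h(0) = -2, h′(0) = -2.

f: a_k = 2, 2, 4, 6, 10, 16, 26, 42, …
g: a_k = -1, 0, 2, 0, -2/3, 0, 4/45, 0, …
Sym-product of L_f,L_g gives L₀ (≤ ord 2).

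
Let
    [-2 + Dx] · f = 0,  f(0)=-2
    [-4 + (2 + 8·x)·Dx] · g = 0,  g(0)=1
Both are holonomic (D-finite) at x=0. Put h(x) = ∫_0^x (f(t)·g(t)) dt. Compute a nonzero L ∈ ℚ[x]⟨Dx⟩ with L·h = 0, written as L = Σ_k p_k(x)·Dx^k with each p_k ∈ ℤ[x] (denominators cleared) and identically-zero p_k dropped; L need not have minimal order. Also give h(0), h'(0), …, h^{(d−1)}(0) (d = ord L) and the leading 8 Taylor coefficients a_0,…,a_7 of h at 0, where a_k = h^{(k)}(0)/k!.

f: a_k = -2, -4, -4, -8/3, -4/3, -8/15, -8/45, -16/315, …
g: a_k = 1, 2, -2, 4, -10, 28, -84, 264, …
Sym-product of L_f,L_g gives L₀ (≤ ord 1).
h=∫₀ˣh₀: take L = L₀·Dx.
L = (-4 - 8·x)·Dx + (1 + 4·x)·Dx^2  (order 2).
h: a_k = 0, -2, -4, -8/3, -8/3, 16/15, -224/45, 3904/315, …
ICs: h(0) = 0, h′(0) = -2.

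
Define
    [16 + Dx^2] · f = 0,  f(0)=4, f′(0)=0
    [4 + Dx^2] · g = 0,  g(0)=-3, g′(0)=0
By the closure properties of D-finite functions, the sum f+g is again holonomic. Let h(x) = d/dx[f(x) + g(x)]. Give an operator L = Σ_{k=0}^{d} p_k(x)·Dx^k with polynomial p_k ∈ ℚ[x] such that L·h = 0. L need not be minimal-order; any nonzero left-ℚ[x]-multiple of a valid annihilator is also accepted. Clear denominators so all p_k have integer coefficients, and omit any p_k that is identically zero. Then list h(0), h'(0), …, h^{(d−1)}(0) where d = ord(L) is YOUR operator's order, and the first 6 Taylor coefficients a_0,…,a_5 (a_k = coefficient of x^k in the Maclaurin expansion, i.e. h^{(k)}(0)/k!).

f: a_k = 4, 0, -32, 0, 128/3, 0, …
g: a_k = -3, 0, 6, 0, -2, 0, …
f+g: L₀ = lclm(L_f,L_g), ord ≤ 2+2.
h=h₀': d/dx-closure on L₀ ⇒ L.
L = 64 + 20·Dx^2 + Dx^4  (order 4).
h: a_k = 0, -52, 0, 488/3, 0, -2024/15, …
ICs: h(0) = 0, h′(0) = -52, h′′(0) = 0, h′′′(0) = 976.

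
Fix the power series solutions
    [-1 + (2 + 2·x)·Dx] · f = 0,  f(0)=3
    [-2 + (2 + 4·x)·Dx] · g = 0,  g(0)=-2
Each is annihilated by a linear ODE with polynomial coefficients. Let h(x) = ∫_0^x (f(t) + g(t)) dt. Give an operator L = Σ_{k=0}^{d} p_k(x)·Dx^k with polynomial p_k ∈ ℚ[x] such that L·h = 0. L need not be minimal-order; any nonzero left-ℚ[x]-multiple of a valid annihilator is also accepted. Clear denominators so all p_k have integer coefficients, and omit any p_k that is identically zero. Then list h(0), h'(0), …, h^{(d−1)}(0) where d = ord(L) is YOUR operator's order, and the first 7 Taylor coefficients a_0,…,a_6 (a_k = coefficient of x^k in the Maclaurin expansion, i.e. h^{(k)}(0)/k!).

L = -Dx + (3 + 4·x)·Dx^2 + (2 + 6·x + 4·x^2)·Dx^3  (order 3).
h: a_k = 0, 1, -1/4, 5/24, -13/64, 29/128, -427/1536, …
ICs: h(0) = 0, h′(0) = 1, h′′(0) = -1/2.

f: a_k = 3, 3/2, -3/8, 3/16, -15/128, 21/256, -63/1024, …
g: a_k = -2, -2, 1, -1, 5/4, -7/4, 21/8, …
Weyl lclm of L_f,L_g ⇒ L₀ (ord ≤ 2).
h=∫₀ˣh₀: take L = L₀·Dx.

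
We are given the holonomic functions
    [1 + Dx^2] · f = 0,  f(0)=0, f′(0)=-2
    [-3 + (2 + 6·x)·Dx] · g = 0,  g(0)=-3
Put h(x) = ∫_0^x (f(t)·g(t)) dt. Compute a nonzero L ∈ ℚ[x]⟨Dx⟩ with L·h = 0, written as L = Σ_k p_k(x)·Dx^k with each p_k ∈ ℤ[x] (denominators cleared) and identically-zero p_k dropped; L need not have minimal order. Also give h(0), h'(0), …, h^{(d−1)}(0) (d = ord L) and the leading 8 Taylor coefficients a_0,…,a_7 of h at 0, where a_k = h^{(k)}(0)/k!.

f: a_k = 0, -2, 0, 1/3, 0, -1/60, 0, 1/2520, …
g: a_k = -3, -9/2, 27/8, -81/16, 1215/128, -5103/256, 45927/1024, -216513/2048, …
L₀ := L_f ⊗_s L_g (sym. prod.), ord ≤ 2.
h=∫h₀ ⇒ L = L₀·Dx.
L = (31 + 24·x + 36·x^2)·Dx + (-12 - 36·x)·Dx^2 + (4 + 24·x + 36·x^2)·Dx^3  (order 3).
h: a_k = 0, 0, 3, 3, -31/16, 69/40, -5699/1920, 24483/4480, …
ICs: h(0) = 0, h′(0) = 0, h′′(0) = 6.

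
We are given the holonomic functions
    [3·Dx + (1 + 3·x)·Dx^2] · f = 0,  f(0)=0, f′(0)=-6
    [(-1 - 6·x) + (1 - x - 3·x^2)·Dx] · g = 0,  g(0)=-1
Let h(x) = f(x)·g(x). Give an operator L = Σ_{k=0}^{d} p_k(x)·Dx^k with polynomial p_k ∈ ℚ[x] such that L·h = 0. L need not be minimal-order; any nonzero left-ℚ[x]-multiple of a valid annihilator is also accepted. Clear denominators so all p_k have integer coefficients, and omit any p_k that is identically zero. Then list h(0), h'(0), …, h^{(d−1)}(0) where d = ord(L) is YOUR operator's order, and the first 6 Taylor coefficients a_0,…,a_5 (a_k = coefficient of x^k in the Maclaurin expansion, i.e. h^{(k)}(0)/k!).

f: a_k = 0, -6, 9, -18, 81/2, -486/5, …
g: a_k = -1, -1, -4, -7, -19, -40, …
h₀=f·g: eliminate ⇒ L₀, order ≤ 2·1.
L = (9 + 36·x) + (-1 + 21·x + 45·x^2)·Dx + (-1 - 2·x + 6·x^2 + 9·x^3)·Dx^2  (order 2).
h: a_k = 0, 6, -3, 33, -33/2, 1797/10, …
ICs: h(0) = 0, h′(0) = 6.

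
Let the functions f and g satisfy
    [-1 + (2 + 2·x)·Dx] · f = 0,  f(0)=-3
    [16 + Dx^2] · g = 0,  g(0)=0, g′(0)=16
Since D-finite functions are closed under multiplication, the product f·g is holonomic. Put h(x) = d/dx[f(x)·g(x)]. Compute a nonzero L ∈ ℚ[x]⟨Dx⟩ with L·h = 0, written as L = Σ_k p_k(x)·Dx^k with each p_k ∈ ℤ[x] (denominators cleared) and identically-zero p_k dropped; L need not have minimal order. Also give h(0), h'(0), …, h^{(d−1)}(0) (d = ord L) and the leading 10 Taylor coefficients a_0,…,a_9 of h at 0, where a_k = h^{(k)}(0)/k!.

f: a_k = -3, -3/2, 3/8, -3/16, 15/128, -21/256, 63/1024, -99/2048, 1287/32768, -2145/65536, …
g: a_k = 0, 16, 0, -128/3, 0, 512/15, 0, -4096/315, 0, 8192/2835, …
Product ⇒ symmetric product L₀, ord ≤ 2.
h=h₀': d/dx-closure on L₀ ⇒ L.
L = (4733 + 17664·x + 25216·x^2 + 16384·x^3 + 4096·x^4) + (-244 - 756·x - 768·x^2 - 256·x^3)·Dx + (268 + 1048·x + 1548·x^2 + 1024·x^3 + 256·x^4)·Dx^2  (order 2).
h: a_k = -48, -48, 402, 244, -4661/8, -10683/40, 64235/192, 212773/1680, -4467413/43008, -1745959/55296, …
ICs: h(0) = -48, h′(0) = -48.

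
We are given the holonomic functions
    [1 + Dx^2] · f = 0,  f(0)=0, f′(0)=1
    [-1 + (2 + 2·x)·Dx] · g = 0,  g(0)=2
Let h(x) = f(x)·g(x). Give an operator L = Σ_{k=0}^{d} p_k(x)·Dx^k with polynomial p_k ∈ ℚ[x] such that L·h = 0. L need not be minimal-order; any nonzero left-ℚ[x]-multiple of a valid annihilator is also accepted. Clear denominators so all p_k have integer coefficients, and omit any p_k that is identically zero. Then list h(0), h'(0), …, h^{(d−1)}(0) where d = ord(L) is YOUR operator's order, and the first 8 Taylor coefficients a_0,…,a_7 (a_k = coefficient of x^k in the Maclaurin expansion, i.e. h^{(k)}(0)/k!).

f: a_k = 0, 1, 0, -1/6, 0, 1/120, 0, -1/5040, …
g: a_k = 2, 1, -1/4, 1/8, -5/64, 7/128, -21/512, 33/1024, …
Product ⇒ symmetric product L₀, ord ≤ 2.
L = (7 + 8·x + 4·x^2) + (-4 - 4·x)·Dx + (4 + 8·x + 4·x^2)·Dx^2  (order 2).
h: a_k = 0, 2, 1, -7/12, -1/24, -19/960, 27/640, -983/32256, …
ICs: h(0) = 0, h′(0) = 2.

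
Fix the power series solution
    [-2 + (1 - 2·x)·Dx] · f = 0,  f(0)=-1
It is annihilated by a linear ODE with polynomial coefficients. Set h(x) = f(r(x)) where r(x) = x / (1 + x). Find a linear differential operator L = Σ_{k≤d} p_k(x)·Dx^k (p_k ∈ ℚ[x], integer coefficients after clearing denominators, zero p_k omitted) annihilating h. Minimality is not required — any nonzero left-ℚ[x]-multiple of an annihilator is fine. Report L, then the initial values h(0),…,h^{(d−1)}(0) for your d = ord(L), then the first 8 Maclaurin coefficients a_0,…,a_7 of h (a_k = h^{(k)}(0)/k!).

L = 2 + (-1 + x^2)·Dx  (order 1).
h: a_k = -1, -2, -2, -2, -2, -2, -2, -2, …
ICs: h(0) = -1.

f: a_k = -1, -2, -4, -8, -16, -32, -64, -128, …
Change of var in L_f (x↦r) gives L₀.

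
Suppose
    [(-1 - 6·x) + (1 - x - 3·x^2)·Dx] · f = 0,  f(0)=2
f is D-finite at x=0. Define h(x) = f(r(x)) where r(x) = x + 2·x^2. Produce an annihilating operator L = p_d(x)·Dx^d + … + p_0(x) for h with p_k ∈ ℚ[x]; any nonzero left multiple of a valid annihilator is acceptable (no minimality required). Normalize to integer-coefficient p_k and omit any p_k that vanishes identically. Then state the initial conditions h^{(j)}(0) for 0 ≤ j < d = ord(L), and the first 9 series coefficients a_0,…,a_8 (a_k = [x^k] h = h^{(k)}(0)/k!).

L = (1 + 10·x + 36·x^2 + 48·x^3) + (-1 + x + 5·x^2 + 12·x^3 + 12·x^4)·Dx  (order 1).
h: a_k = 2, 2, 12, 46, 154, 552, 2018, 7178, 25740, …
ICs: h(0) = 2.

f: a_k = 2, 2, 8, 14, 38, 80, 194, 434, 1016, …
L₀ from L_f via x↦r, Dx↦r'^{-1}Dx.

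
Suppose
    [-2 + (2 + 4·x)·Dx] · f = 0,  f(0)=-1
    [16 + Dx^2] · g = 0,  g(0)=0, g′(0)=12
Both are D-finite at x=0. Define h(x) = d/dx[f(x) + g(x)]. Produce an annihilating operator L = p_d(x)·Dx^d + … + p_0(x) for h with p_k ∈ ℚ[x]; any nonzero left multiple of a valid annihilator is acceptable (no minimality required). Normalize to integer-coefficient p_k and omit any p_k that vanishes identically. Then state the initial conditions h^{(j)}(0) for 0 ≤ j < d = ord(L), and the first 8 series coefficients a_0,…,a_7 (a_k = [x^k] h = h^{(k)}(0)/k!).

L = (-496 - 1024·x - 1024·x^2) + (-304 - 1632·x - 3072·x^2 - 2048·x^3)·Dx + (-31 - 64·x - 64·x^2)·Dx^2 + (-19 - 102·x - 192·x^2 - 128·x^3)·Dx^3  (order 3).
h: a_k = 11, 1, -195/2, 5/2, 989/8, 63/8, -19849/240, 429/16, …
ICs: h(0) = 11, h′(0) = 1, h′′(0) = -195.

f: a_k = -1, -1, 1/2, -1/2, 5/8, -7/8, 21/16, -33/16, …
g: a_k = 0, 12, 0, -32, 0, 128/5, 0, -1024/105, …
Sum ⇒ L₀ = lclm(L_f,L_g) in ℚ(x)⟨Dx⟩.
Derive L from L₀ (diff closure).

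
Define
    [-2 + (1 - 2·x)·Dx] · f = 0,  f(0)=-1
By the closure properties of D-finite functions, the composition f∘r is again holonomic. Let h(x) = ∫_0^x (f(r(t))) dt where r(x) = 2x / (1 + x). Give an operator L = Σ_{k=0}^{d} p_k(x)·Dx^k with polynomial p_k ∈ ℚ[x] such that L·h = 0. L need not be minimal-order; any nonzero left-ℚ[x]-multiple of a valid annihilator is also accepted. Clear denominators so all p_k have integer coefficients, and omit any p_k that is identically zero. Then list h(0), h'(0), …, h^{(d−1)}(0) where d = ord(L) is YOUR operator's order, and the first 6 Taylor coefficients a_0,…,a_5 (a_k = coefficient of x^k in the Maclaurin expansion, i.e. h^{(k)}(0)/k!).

f: a_k = -1, -2, -4, -8, -16, -32, …
f∘r: x↦r, Dx↦Dx/r' in L_f ⇒ L₀.
h=∫₀ˣh₀: take L = L₀·Dx.
L = 4·Dx + (-1 + 2·x + 3·x^2)·Dx^2  (order 2).
h: a_k = 0, -1, -2, -4, -9, -108/5, …
ICs: h(0) = 0, h′(0) = -1.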